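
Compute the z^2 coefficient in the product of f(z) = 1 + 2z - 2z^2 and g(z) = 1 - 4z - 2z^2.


Step 1: z^2 term in f*g comes from: (1)*(-2z^2) + (2z)*(-4z) + (-2z^2)*(1)
Step 2: = -2 - 8 - 2
Step 3: = -12

-12


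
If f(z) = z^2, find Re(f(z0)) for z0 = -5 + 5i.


Step 1: z0 = -5 + 5i
Step 2: z0^2 = (-5)^2 - 5^2 - 50i
Step 3: real part = 25 - 25 = 0

0


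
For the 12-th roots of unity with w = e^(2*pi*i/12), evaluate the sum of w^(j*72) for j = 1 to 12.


Step 1: The sum sum_{j=1}^{n} w^(k*j) equals n if n | k, else 0.
Step 2: Here n = 12, k = 72
Step 3: Does n divide k? 12 | 72 -> True
Step 4: Sum = 12

12


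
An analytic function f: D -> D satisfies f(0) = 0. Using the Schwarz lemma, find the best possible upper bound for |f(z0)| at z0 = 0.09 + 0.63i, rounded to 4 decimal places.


Step 1: Schwarz lemma: if f: D -> D is analytic with f(0) = 0, then |f(z)| <= |z| for all z in D, and this is sharp (f(z) = z).
Step 2: |z0|^2 = 0.09^2 + 0.63^2 = 0.405
Step 3: |z0| = sqrt(0.405) = 0.636396
Step 4: Best bound = |z0| = 0.6364

0.6364


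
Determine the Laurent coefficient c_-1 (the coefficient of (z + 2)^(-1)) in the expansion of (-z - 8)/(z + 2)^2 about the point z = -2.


Step 1: Write the numerator in powers of (z + 2): -z - 8 = -(z + 2) + (-1*(-2) - 8) = -(z + 2) - 6
Step 2: Divide by (z + 2)^2: f(z) = -6(z + 2)^(-2) - (z + 2)^(-1)
Step 3: This finite sum is the Laurent series of f about z = -2.
Step 4: Coefficient of (z + 2)^(-1) = coefficient of (z + 2) in the re-centred numerator = -1

-1


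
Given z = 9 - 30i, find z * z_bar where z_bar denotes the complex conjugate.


Step 1: conj(z) = 9 + 30i
Step 2: z * conj(z) = 9^2 + (-30)^2
Step 3: = 81 + 900 = 981

981


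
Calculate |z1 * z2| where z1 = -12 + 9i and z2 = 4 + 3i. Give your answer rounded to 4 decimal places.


Step 1: |z1| = sqrt((-12)^2 + 9^2) = sqrt(225)
Step 2: |z2| = sqrt(4^2 + 3^2) = sqrt(25)
Step 3: |z1*z2| = |z1|*|z2| = sqrt(225) * sqrt(25) = sqrt(225 * 25) = sqrt(5625)
Step 4: = 75.0

75.0


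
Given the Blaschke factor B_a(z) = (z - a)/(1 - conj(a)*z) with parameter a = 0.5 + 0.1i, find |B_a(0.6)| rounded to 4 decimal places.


Step 1: Numerator z0 - a = 0.6 - (0.5 + 0.1i) = 0.1 - 0.1i
Step 2: Denominator 1 - conj(a)*z0 = 1 - (0.5 - 0.1i)*0.6 = 0.7 + 0.06i
Step 3: |z0 - a|^2 = 0.1^2 + (-0.1)^2 = 0.02; |1 - conj(a)*z0|^2 = 0.7^2 + 0.06^2 = 0.4936
Step 4: |B_a(0.6)| = sqrt(0.02 / 0.4936) = sqrt(0.040519)
Step 5: = 0.2013

0.2013


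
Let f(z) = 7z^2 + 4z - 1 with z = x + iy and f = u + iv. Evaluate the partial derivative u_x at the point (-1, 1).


Step 1: f(z) = 7(x+iy)^2 + 4(x+iy) - 1
Step 2: u = 7(x^2 - y^2) + 4x - 1
Step 3: u_x = 14x + 4
Step 4: At (-1, 1): u_x = -14 + 4 = -10

-10


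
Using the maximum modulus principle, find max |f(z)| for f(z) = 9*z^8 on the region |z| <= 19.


Step 1: On |z| = 19, |f(z)| = 9 * |z|^8 = 9 * 19^8
Step 2: By maximum modulus principle, maximum is on boundary.
Step 3: Maximum = 9 * 16983563041 = 152852067369

152852067369


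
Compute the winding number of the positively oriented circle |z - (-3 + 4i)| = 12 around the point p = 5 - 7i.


Step 1: Center c = (-3, 4), radius = 12
Step 2: |p - c|^2 = 8^2 + (-11)^2 = 185
Step 3: r^2 = 144
Step 4: |p-c| > r so winding number = 0

0


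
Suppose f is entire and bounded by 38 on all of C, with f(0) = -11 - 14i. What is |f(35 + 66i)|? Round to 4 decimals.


Step 1: By Liouville's theorem, a bounded entire function is constant.
Step 2: f(z) = f(0) = -11 - 14i for all z.
Step 3: |f(w)| = |-11 - 14i| = sqrt(121 + 196)
Step 4: = 17.8045

17.8045


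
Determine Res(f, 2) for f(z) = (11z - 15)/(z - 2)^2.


Step 1: Pole of order 2 at z = 2
Step 2: Res = lim d/dz [(z - 2)^2 * f(z)] as z -> 2
Step 3: (z - 2)^2 * f(z) = 11z - 15
Step 4: d/dz[11z - 15] = 11

11


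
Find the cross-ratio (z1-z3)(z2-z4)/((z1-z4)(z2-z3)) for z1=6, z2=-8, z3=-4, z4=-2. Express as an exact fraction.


Step 1: (z1-z3)(z2-z4) = 10 * (-6) = -60
Step 2: (z1-z4)(z2-z3) = 8 * (-4) = -32
Step 3: Cross-ratio = 60/32 = 15/8

15/8


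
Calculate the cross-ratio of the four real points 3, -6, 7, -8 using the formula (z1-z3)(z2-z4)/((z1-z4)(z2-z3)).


Step 1: (z1-z3)(z2-z4) = (-4) * 2 = -8
Step 2: (z1-z4)(z2-z3) = 11 * (-13) = -143
Step 3: Cross-ratio = 8/143 = 8/143

8/143


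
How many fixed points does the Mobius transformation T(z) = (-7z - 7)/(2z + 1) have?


Step 1: Fixed points satisfy T(z) = z
Step 2: 2z^2 + 8z + 7 = 0
Step 3: Discriminant = 8^2 - 4*2*7 = 8
Step 4: Number of fixed points = 2

2


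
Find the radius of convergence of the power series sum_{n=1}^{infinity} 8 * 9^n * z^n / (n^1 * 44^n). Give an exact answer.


Step 1: General term a_n = 8 * 9^n / (n^1 * 44^n)
Step 2: By the root test, |a_n|^(1/n) = 8^(1/n) * 9 / (n^(1/n) * 44) -> 9/44 as n -> infinity (since 8^(1/n) -> 1 and n^(1/n) -> 1)
Step 3: R = 1/lim|a_n|^(1/n) = 44/9

44/9


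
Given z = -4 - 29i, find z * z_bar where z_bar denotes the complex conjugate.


Step 1: conj(z) = -4 + 29i
Step 2: z * conj(z) = (-4)^2 + (-29)^2
Step 3: = 16 + 841 = 857

857


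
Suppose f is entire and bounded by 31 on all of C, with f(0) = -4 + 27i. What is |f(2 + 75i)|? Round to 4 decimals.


Step 1: By Liouville's theorem, a bounded entire function is constant.
Step 2: f(z) = f(0) = -4 + 27i for all z.
Step 3: |f(w)| = |-4 + 27i| = sqrt(16 + 729)
Step 4: = 27.2947

27.2947


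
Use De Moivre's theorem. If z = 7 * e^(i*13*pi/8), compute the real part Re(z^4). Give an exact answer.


Step 1: By De Moivre's theorem, z^4 = 7^4 * e^(i*4*13*pi/8) = 2401 * (cos(13*pi/2) + i*sin(13*pi/2))
Step 2: |z|^4 = 7^4 = 2401
Step 3: Reduce the angle mod 2*pi: 13*pi/2 - 6*pi = pi/2
Step 4: cos(pi/2) = 0
Step 5: Re(z^4) = 2401 * 0 = 0

0


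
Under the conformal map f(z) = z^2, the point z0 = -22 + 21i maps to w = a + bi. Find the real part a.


Step 1: z0 = -22 + 21i
Step 2: z0^2 = (-22)^2 - 21^2 - 924i
Step 3: real part = 484 - 441 = 43

43


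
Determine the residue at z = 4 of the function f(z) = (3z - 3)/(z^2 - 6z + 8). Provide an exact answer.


Step 1: Q(z) = z^2 - 6z + 8 = (z - 4)(z - 2)
Step 2: Q'(z) = 2z - 6
Step 3: Q'(4) = 2, P(4) = 9
Step 4: Res = P(4)/Q'(4) = 9/2 = 9/2

9/2


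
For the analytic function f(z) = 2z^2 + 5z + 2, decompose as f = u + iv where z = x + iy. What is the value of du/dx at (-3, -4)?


Step 1: f(z) = 2(x+iy)^2 + 5(x+iy) + 2
Step 2: u = 2(x^2 - y^2) + 5x + 2
Step 3: u_x = 4x + 5
Step 4: At (-3, -4): u_x = -12 + 5 = -7

-7


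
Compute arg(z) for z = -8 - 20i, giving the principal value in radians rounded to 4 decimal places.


Step 1: z = -8 - 20i
Step 2: arg(z) = atan2(-20, -8)
Step 3: arg(z) = -1.9513

-1.9513


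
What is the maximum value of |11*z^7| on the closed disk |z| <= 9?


Step 1: On |z| = 9, |f(z)| = 11 * |z|^7 = 11 * 9^7
Step 2: By maximum modulus principle, maximum is on boundary.
Step 3: Maximum = 11 * 4782969 = 52612659

52612659


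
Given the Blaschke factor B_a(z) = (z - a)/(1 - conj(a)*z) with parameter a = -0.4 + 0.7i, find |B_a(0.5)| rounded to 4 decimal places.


Step 1: Numerator z0 - a = 0.5 - (-0.4 + 0.7i) = 0.9 - 0.7i
Step 2: Denominator 1 - conj(a)*z0 = 1 - (-0.4 - 0.7i)*0.5 = 1.2 + 0.35i
Step 3: |z0 - a|^2 = 0.9^2 + (-0.7)^2 = 1.3; |1 - conj(a)*z0|^2 = 1.2^2 + 0.35^2 = 1.5625
Step 4: |B_a(0.5)| = sqrt(1.3 / 1.5625) = sqrt(0.832)
Step 5: = 0.9121

0.9121


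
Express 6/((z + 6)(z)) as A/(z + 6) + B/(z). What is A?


Step 1: Multiply both sides by (z + 6) and set z = -6
Step 2: A = 6 / (-6 - 0)
Step 3: A = 6 / (-6)
Step 4: A = -1

-1


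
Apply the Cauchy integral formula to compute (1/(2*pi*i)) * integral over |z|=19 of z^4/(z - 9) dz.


Step 1: f(z) = z^4, a = 9 is inside |z| = 19
Step 2: By Cauchy integral formula: (1/(2pi*i)) * integral = f(a)
Step 3: f(9) = 9^4 = 6561

6561


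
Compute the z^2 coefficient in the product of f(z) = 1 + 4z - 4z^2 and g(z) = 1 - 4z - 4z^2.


Step 1: z^2 term in f*g comes from: (1)*(-4z^2) + (4z)*(-4z) + (-4z^2)*(1)
Step 2: = -4 - 16 - 4
Step 3: = -24

-24


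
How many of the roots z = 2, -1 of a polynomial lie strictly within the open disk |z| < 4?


Step 1: Check each root:
  z = 2: |2| = 2 < 4
  z = -1: |-1| = 1 < 4
Step 2: Count = 2

2


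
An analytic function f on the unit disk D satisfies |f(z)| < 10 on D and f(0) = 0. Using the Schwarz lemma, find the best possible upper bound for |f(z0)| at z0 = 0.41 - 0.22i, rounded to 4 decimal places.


Step 1: g = f/10 maps D -> D with g(0) = 0, so by the Schwarz lemma |g(z)| <= |z|, i.e. |f(z)| <= 10|z|; this is sharp (f(z) = 10z).
Step 2: |z0|^2 = 0.41^2 + (-0.22)^2 = 0.2165
Step 3: |z0| = sqrt(0.2165) = 0.465296
Step 4: Best bound = 10 * |z0| = 10 * 0.465296 = 4.653

4.653


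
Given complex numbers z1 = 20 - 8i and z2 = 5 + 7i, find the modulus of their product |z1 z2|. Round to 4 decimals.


Step 1: |z1| = sqrt(20^2 + (-8)^2) = sqrt(464)
Step 2: |z2| = sqrt(5^2 + 7^2) = sqrt(74)
Step 3: |z1*z2| = |z1|*|z2| = sqrt(464) * sqrt(74) = sqrt(464 * 74) = sqrt(34336)
Step 4: = 185.2998

185.2998


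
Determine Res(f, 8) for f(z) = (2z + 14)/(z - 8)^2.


Step 1: Pole of order 2 at z = 8
Step 2: Res = lim d/dz [(z - 8)^2 * f(z)] as z -> 8
Step 3: (z - 8)^2 * f(z) = 2z + 14
Step 4: d/dz[2z + 14] = 2

2


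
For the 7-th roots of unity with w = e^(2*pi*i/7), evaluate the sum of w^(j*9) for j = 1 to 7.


Step 1: The sum sum_{j=1}^{n} w^(k*j) equals n if n | k, else 0.
Step 2: Here n = 7, k = 9
Step 3: Does n divide k? 7 | 9 -> False
Step 4: Sum = 0

0


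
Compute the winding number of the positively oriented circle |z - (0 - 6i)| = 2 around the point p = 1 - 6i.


Step 1: Center c = (0, -6), radius = 2
Step 2: |p - c|^2 = 1^2 + 0^2 = 1
Step 3: r^2 = 4
Step 4: |p-c| < r so winding number = 1

1


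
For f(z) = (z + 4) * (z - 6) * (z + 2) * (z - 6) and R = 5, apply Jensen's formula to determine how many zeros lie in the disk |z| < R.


Jensen's formula: (1/2pi)*integral log|f(Re^it)|dt = log|f(0)| + sum_{|a_k|<R} log(R/|a_k|)
Step 1: f(0) = 4 * (-6) * 2 * (-6) = 288
Step 2: log|f(0)| = log|-4| + log|6| + log|-2| + log|6| = 5.663
Step 3: Zeros inside |z| < 5: -4, -2
Step 4: Jensen sum = log(5/4) + log(5/2) = 1.1394
Step 5: n(R) = number of terms in the Jensen sum = count of zeros inside |z| < 5 = 2

2


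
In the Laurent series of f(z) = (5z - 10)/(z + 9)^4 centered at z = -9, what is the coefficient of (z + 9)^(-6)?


Step 1: Write the numerator in powers of (z + 9): 5z - 10 = 5(z + 9) + (5*(-9) - 10) = 5(z + 9) - 55
Step 2: Divide by (z + 9)^4: f(z) = -55(z + 9)^(-4) + 5(z + 9)^(-3)
Step 3: This finite sum is the Laurent series of f about z = -9.
Step 4: Only the powers -4 and -3 appear, so the coefficient of (z + 9)^(-6) = 0

0


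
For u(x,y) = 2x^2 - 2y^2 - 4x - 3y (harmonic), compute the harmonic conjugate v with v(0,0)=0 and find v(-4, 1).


Step 1: v_x = -u_y = 4y + 3
Step 2: v_y = u_x = 4x - 4
Step 3: v = 4xy + 3x - 4y + C
Step 4: v(0,0) = 0 => C = 0
Step 5: v(-4, 1) = -32

-32


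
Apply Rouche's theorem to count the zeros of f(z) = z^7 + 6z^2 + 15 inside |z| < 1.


Step 1: On |z| = 1 the three terms have sizes |z^7| = 1^7 = 1, |6z^2| = 6*1^2 = 6, |15| = 15
Step 2: The dominant term is g(z) = 15; let h(z) = z^7 + 6z^2 so f = g + h
Step 3: On |z| = 1: |g| = 15 and |h| <= 1 + 6 = 7
Step 4: Since 15 > 7, |h| < |g| on |z| = 1, so by Rouche f has the same number of zeros as g inside |z| < 1
Step 5: g(z) = 15 is a nonzero constant with no zeros inside |z| < 1. Answer = 0

0


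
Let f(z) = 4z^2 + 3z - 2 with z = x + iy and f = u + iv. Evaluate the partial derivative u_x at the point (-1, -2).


Step 1: f(z) = 4(x+iy)^2 + 3(x+iy) - 2
Step 2: u = 4(x^2 - y^2) + 3x - 2
Step 3: u_x = 8x + 3
Step 4: At (-1, -2): u_x = -8 + 3 = -5

-5


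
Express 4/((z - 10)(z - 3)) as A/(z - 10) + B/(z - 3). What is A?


Step 1: Multiply both sides by (z - 10) and set z = 10
Step 2: A = 4 / (10 - 3)
Step 3: A = 4 / 7
Step 4: A = 4/7

4/7


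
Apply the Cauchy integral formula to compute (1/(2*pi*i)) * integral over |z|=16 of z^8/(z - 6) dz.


Step 1: f(z) = z^8, a = 6 is inside |z| = 16
Step 2: By Cauchy integral formula: (1/(2pi*i)) * integral = f(a)
Step 3: f(6) = 6^8 = 1679616

1679616


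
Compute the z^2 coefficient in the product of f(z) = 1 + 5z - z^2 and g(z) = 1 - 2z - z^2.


Step 1: z^2 term in f*g comes from: (1)*(-z^2) + (5z)*(-2z) + (-z^2)*(1)
Step 2: = -1 - 10 - 1
Step 3: = -12

-12


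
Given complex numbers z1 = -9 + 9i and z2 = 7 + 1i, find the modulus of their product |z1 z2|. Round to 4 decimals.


Step 1: |z1| = sqrt((-9)^2 + 9^2) = sqrt(162)
Step 2: |z2| = sqrt(7^2 + 1^2) = sqrt(50)
Step 3: |z1*z2| = |z1|*|z2| = sqrt(162) * sqrt(50) = sqrt(162 * 50) = sqrt(8100)
Step 4: = 90.0

90.0


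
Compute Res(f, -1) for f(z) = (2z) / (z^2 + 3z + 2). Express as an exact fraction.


Step 1: Q(z) = z^2 + 3z + 2 = (z + 1)(z + 2)
Step 2: Q'(z) = 2z + 3
Step 3: Q'(-1) = 1, P(-1) = -2
Step 4: Res = P(-1)/Q'(-1) = -2/1 = -2

-2


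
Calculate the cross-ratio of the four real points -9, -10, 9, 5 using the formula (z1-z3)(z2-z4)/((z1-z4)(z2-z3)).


Step 1: (z1-z3)(z2-z4) = (-18) * (-15) = 270
Step 2: (z1-z4)(z2-z3) = (-14) * (-19) = 266
Step 3: Cross-ratio = 270/266 = 135/133

135/133


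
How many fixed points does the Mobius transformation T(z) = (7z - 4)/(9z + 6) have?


Step 1: Fixed points satisfy T(z) = z
Step 2: 9z^2 - z + 4 = 0
Step 3: Discriminant = (-1)^2 - 4*9*4 = -143
Step 4: Number of fixed points = 2

2


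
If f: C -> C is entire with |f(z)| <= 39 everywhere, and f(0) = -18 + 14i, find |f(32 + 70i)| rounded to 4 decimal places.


Step 1: By Liouville's theorem, a bounded entire function is constant.
Step 2: f(z) = f(0) = -18 + 14i for all z.
Step 3: |f(w)| = |-18 + 14i| = sqrt(324 + 196)
Step 4: = 22.8035

22.8035


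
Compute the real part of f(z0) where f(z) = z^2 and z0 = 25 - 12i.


Step 1: z0 = 25 - 12i
Step 2: z0^2 = 25^2 - (-12)^2 - 600i
Step 3: real part = 625 - 144 = 481

481


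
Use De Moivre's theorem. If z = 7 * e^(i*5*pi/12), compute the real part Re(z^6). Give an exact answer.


Step 1: By De Moivre's theorem, z^6 = 7^6 * e^(i*6*5*pi/12) = 117649 * (cos(5*pi/2) + i*sin(5*pi/2))
Step 2: |z|^6 = 7^6 = 117649
Step 3: Reduce the angle mod 2*pi: 5*pi/2 - 2*pi = pi/2
Step 4: cos(pi/2) = 0
Step 5: Re(z^6) = 117649 * 0 = 0

0


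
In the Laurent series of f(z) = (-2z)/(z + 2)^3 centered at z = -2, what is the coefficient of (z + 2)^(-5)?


Step 1: Write the numerator in powers of (z + 2): -2z = -2(z + 2) + (-2*(-2) + 0) = -2(z + 2) + 4
Step 2: Divide by (z + 2)^3: f(z) = 4(z + 2)^(-3) - 2(z + 2)^(-2)
Step 3: This finite sum is the Laurent series of f about z = -2.
Step 4: Only the powers -3 and -2 appear, so the coefficient of (z + 2)^(-5) = 0

0


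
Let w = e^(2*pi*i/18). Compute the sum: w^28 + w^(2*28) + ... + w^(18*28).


Step 1: The sum sum_{j=1}^{n} w^(k*j) equals n if n | k, else 0.
Step 2: Here n = 18, k = 28
Step 3: Does n divide k? 18 | 28 -> False
Step 4: Sum = 0

0


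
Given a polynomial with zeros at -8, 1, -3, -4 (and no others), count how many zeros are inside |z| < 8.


Step 1: Check each root:
  z = -8: |-8| = 8 >= 8
  z = 1: |1| = 1 < 8
  z = -3: |-3| = 3 < 8
  z = -4: |-4| = 4 < 8
Step 2: Count = 3

3


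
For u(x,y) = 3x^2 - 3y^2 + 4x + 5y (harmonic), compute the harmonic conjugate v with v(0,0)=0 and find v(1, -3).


Step 1: v_x = -u_y = 6y - 5
Step 2: v_y = u_x = 6x + 4
Step 3: v = 6xy - 5x + 4y + C
Step 4: v(0,0) = 0 => C = 0
Step 5: v(1, -3) = -35

-35


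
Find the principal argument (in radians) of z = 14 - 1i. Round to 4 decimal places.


Step 1: z = 14 - 1i
Step 2: arg(z) = atan2(-1, 14)
Step 3: arg(z) = -0.0713

-0.0713


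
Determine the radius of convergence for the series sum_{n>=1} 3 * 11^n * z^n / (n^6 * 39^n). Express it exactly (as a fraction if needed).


Step 1: General term a_n = 3 * 11^n / (n^6 * 39^n)
Step 2: By the root test, |a_n|^(1/n) = 3^(1/n) * 11 / (n^(6/n) * 39) -> 11/39 as n -> infinity (since 3^(1/n) -> 1 and n^(6/n) -> 1)
Step 3: R = 1/lim|a_n|^(1/n) = 39/11

39/11


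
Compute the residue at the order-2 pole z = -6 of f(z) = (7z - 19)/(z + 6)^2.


Step 1: Pole of order 2 at z = -6
Step 2: Res = lim d/dz [(z + 6)^2 * f(z)] as z -> -6
Step 3: (z + 6)^2 * f(z) = 7z - 19
Step 4: d/dz[7z - 19] = 7

7


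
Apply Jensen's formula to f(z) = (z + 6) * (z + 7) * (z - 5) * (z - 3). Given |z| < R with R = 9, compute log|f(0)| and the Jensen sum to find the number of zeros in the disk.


Jensen's formula: (1/2pi)*integral log|f(Re^it)|dt = log|f(0)| + sum_{|a_k|<R} log(R/|a_k|)
Step 1: f(0) = 6 * 7 * (-5) * (-3) = 630
Step 2: log|f(0)| = log|-6| + log|-7| + log|5| + log|3| = 6.4457
Step 3: Zeros inside |z| < 9: -6, -7, 5, 3
Step 4: Jensen sum = log(9/6) + log(9/7) + log(9/5) + log(9/3) = 2.3432
Step 5: n(R) = number of terms in the Jensen sum = count of zeros inside |z| < 9 = 4

4


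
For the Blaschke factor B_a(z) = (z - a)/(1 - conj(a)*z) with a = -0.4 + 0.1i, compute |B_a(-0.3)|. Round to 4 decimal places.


Step 1: Numerator z0 - a = -0.3 - (-0.4 + 0.1i) = 0.1 - 0.1i
Step 2: Denominator 1 - conj(a)*z0 = 1 - (-0.4 - 0.1i)*(-0.3) = 0.88 - 0.03i
Step 3: |z0 - a|^2 = 0.1^2 + (-0.1)^2 = 0.02; |1 - conj(a)*z0|^2 = 0.88^2 + (-0.03)^2 = 0.7753
Step 4: |B_a(-0.3)| = sqrt(0.02 / 0.7753) = sqrt(0.025796)
Step 5: = 0.1606

0.1606


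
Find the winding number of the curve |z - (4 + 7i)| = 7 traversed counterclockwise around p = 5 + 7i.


Step 1: Center c = (4, 7), radius = 7
Step 2: |p - c|^2 = 1^2 + 0^2 = 1
Step 3: r^2 = 49
Step 4: |p-c| < r so winding number = 1

1


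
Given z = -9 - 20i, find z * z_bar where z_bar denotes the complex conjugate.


Step 1: conj(z) = -9 + 20i
Step 2: z * conj(z) = (-9)^2 + (-20)^2
Step 3: = 81 + 400 = 481

481


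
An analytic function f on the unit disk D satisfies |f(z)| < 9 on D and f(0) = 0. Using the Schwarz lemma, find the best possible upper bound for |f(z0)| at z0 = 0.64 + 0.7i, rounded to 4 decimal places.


Step 1: g = f/9 maps D -> D with g(0) = 0, so by the Schwarz lemma |g(z)| <= |z|, i.e. |f(z)| <= 9|z|; this is sharp (f(z) = 9z).
Step 2: |z0|^2 = 0.64^2 + 0.7^2 = 0.8996
Step 3: |z0| = sqrt(0.8996) = 0.948472
Step 4: Best bound = 9 * |z0| = 9 * 0.948472 = 8.5363

8.5363


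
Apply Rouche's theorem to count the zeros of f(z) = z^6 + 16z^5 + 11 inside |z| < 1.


Step 1: On |z| = 1 the three terms have sizes |z^6| = 1^6 = 1, |16z^5| = 16*1^5 = 16, |11| = 11
Step 2: The dominant term is g(z) = 16z^5; let h(z) = z^6 + 11 so f = g + h
Step 3: On |z| = 1: |g| = 16 and |h| <= 1 + 11 = 12
Step 4: Since 16 > 12, |h| < |g| on |z| = 1, so by Rouche f has the same number of zeros as g inside |z| < 1
Step 5: g(z) = 16z^5 has 5 zeros (at the origin, multiplicity 5) inside |z| < 1. Answer = 5

5


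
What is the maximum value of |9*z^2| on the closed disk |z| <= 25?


Step 1: On |z| = 25, |f(z)| = 9 * |z|^2 = 9 * 25^2
Step 2: By maximum modulus principle, maximum is on boundary.
Step 3: Maximum = 9 * 625 = 5625

5625


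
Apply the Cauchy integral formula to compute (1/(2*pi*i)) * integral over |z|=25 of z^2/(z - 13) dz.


Step 1: f(z) = z^2, a = 13 is inside |z| = 25
Step 2: By Cauchy integral formula: (1/(2pi*i)) * integral = f(a)
Step 3: f(13) = 13^2 = 169

169


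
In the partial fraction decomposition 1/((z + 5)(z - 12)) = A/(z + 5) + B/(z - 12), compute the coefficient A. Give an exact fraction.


Step 1: Multiply both sides by (z + 5) and set z = -5
Step 2: A = 1 / (-5 - 12)
Step 3: A = 1 / (-17)
Step 4: A = -1/17

-1/17


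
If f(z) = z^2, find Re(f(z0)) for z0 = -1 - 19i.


Step 1: z0 = -1 - 19i
Step 2: z0^2 = (-1)^2 - (-19)^2 + 38i
Step 3: real part = 1 - 361 = -360

-360


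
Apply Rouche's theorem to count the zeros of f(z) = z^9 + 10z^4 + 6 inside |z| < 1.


Step 1: On |z| = 1 the three terms have sizes |z^9| = 1^9 = 1, |10z^4| = 10*1^4 = 10, |6| = 6
Step 2: The dominant term is g(z) = 10z^4; let h(z) = z^9 + 6 so f = g + h
Step 3: On |z| = 1: |g| = 10 and |h| <= 1 + 6 = 7
Step 4: Since 10 > 7, |h| < |g| on |z| = 1, so by Rouche f has the same number of zeros as g inside |z| < 1
Step 5: g(z) = 10z^4 has 4 zeros (at the origin, multiplicity 4) inside |z| < 1. Answer = 4

4


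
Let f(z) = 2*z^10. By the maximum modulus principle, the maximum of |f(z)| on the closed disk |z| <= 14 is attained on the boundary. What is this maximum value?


Step 1: On |z| = 14, |f(z)| = 2 * |z|^10 = 2 * 14^10
Step 2: By maximum modulus principle, maximum is on boundary.
Step 3: Maximum = 2 * 289254654976 = 578509309952

578509309952


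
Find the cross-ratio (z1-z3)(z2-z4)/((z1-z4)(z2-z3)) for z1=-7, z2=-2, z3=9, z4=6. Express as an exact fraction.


Step 1: (z1-z3)(z2-z4) = (-16) * (-8) = 128
Step 2: (z1-z4)(z2-z3) = (-13) * (-11) = 143
Step 3: Cross-ratio = 128/143 = 128/143

128/143


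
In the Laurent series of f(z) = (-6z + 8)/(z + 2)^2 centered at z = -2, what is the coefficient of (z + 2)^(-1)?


Step 1: Write the numerator in powers of (z + 2): -6z + 8 = -6(z + 2) + (-6*(-2) + 8) = -6(z + 2) + 20
Step 2: Divide by (z + 2)^2: f(z) = 20(z + 2)^(-2) - 6(z + 2)^(-1)
Step 3: This finite sum is the Laurent series of f about z = -2.
Step 4: Coefficient of (z + 2)^(-1) = coefficient of (z + 2) in the re-centred numerator = -6

-6


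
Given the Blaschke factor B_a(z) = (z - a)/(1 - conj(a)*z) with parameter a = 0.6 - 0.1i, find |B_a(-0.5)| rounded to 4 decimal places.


Step 1: Numerator z0 - a = -0.5 - (0.6 - 0.1i) = -1.1 + 0.1i
Step 2: Denominator 1 - conj(a)*z0 = 1 - (0.6 + 0.1i)*(-0.5) = 1.3 + 0.05i
Step 3: |z0 - a|^2 = (-1.1)^2 + 0.1^2 = 1.22; |1 - conj(a)*z0|^2 = 1.3^2 + 0.05^2 = 1.6925
Step 4: |B_a(-0.5)| = sqrt(1.22 / 1.6925) = sqrt(0.720827)
Step 5: = 0.849

0.849


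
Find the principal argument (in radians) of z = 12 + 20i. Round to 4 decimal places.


Step 1: z = 12 + 20i
Step 2: arg(z) = atan2(20, 12)
Step 3: arg(z) = 1.0304

1.0304


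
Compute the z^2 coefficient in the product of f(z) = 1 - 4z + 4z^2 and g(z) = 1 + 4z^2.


Step 1: z^2 term in f*g comes from: (1)*(4z^2) + (-4z)*(0) + (4z^2)*(1)
Step 2: = 4 + 0 + 4
Step 3: = 8

8


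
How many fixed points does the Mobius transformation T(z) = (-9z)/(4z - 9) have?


Step 1: Fixed points satisfy T(z) = z
Step 2: 4z^2 = 0
Step 3: Discriminant = 0^2 - 4*4*0 = 0
Step 4: Number of fixed points = 1

1


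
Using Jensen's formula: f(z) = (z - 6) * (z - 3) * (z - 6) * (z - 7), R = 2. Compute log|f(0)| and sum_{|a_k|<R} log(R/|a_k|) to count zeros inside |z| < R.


Jensen's formula: (1/2pi)*integral log|f(Re^it)|dt = log|f(0)| + sum_{|a_k|<R} log(R/|a_k|)
Step 1: f(0) = (-6) * (-3) * (-6) * (-7) = 756
Step 2: log|f(0)| = log|6| + log|3| + log|6| + log|7| = 6.628
Step 3: Zeros inside |z| < 2: none
Step 4: Jensen sum = (empty sum) = 0
Step 5: n(R) = number of terms in the Jensen sum = count of zeros inside |z| < 2 = 0

0


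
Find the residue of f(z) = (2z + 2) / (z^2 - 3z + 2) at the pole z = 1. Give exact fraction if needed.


Step 1: Q(z) = z^2 - 3z + 2 = (z - 1)(z - 2)
Step 2: Q'(z) = 2z - 3
Step 3: Q'(1) = -1, P(1) = 4
Step 4: Res = P(1)/Q'(1) = 4/(-1) = -4

-4


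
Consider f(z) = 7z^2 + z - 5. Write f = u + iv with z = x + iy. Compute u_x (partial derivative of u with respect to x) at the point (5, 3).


Step 1: f(z) = 7(x+iy)^2 + (x+iy) - 5
Step 2: u = 7(x^2 - y^2) + x - 5
Step 3: u_x = 14x + 1
Step 4: At (5, 3): u_x = 70 + 1 = 71

71


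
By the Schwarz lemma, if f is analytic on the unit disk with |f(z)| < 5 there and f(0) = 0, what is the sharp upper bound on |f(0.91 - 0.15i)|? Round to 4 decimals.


Step 1: g = f/5 maps D -> D with g(0) = 0, so by the Schwarz lemma |g(z)| <= |z|, i.e. |f(z)| <= 5|z|; this is sharp (f(z) = 5z).
Step 2: |z0|^2 = 0.91^2 + (-0.15)^2 = 0.8506
Step 3: |z0| = sqrt(0.8506) = 0.92228
Step 4: Best bound = 5 * |z0| = 5 * 0.92228 = 4.6114

4.6114


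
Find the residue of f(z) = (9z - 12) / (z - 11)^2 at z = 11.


Step 1: Pole of order 2 at z = 11
Step 2: Res = lim d/dz [(z - 11)^2 * f(z)] as z -> 11
Step 3: (z - 11)^2 * f(z) = 9z - 12
Step 4: d/dz[9z - 12] = 9

9


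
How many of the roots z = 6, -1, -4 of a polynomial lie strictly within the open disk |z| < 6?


Step 1: Check each root:
  z = 6: |6| = 6 >= 6
  z = -1: |-1| = 1 < 6
  z = -4: |-4| = 4 < 6
Step 2: Count = 2

2


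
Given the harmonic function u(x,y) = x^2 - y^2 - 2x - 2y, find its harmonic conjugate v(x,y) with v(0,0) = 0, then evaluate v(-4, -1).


Step 1: v_x = -u_y = 2y + 2
Step 2: v_y = u_x = 2x - 2
Step 3: v = 2xy + 2x - 2y + C
Step 4: v(0,0) = 0 => C = 0
Step 5: v(-4, -1) = 2

2


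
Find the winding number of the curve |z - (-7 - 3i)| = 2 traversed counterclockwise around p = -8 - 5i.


Step 1: Center c = (-7, -3), radius = 2
Step 2: |p - c|^2 = (-1)^2 + (-2)^2 = 5
Step 3: r^2 = 4
Step 4: |p-c| > r so winding number = 0

0


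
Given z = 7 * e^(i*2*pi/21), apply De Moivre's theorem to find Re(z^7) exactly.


Step 1: By De Moivre's theorem, z^7 = 7^7 * e^(i*7*2*pi/21) = 823543 * (cos(2*pi/3) + i*sin(2*pi/3))
Step 2: |z|^7 = 7^7 = 823543
Step 3: The angle 2*pi/3 already lies in [0, 2*pi)
Step 4: cos(2*pi/3) = -1/2
Step 5: Re(z^7) = 823543 * (-1/2) = -823543/2

-823543/2


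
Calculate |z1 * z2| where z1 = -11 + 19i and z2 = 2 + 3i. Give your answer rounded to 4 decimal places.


Step 1: |z1| = sqrt((-11)^2 + 19^2) = sqrt(482)
Step 2: |z2| = sqrt(2^2 + 3^2) = sqrt(13)
Step 3: |z1*z2| = |z1|*|z2| = sqrt(482) * sqrt(13) = sqrt(482 * 13) = sqrt(6266)
Step 4: = 79.1581

79.1581


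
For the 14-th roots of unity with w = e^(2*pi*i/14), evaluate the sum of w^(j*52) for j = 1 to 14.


Step 1: The sum sum_{j=1}^{n} w^(k*j) equals n if n | k, else 0.
Step 2: Here n = 14, k = 52
Step 3: Does n divide k? 14 | 52 -> False
Step 4: Sum = 0

0


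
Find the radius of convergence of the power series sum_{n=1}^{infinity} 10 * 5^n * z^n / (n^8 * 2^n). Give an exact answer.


Step 1: General term a_n = 10 * 5^n / (n^8 * 2^n)
Step 2: By the root test, |a_n|^(1/n) = 10^(1/n) * 5 / (n^(8/n) * 2) -> 5/2 as n -> infinity (since 10^(1/n) -> 1 and n^(8/n) -> 1)
Step 3: R = 1/lim|a_n|^(1/n) = 2/5

2/5


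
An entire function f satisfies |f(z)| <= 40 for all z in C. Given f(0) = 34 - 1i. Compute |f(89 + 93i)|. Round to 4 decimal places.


Step 1: By Liouville's theorem, a bounded entire function is constant.
Step 2: f(z) = f(0) = 34 - 1i for all z.
Step 3: |f(w)| = |34 - 1i| = sqrt(1156 + 1)
Step 4: = 34.0147

34.0147


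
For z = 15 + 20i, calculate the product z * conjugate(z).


Step 1: conj(z) = 15 - 20i
Step 2: z * conj(z) = 15^2 + 20^2
Step 3: = 225 + 400 = 625

625


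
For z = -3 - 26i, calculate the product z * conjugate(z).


Step 1: conj(z) = -3 + 26i
Step 2: z * conj(z) = (-3)^2 + (-26)^2
Step 3: = 9 + 676 = 685

685


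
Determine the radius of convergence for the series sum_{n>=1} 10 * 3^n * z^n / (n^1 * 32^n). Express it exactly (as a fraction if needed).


Step 1: General term a_n = 10 * 3^n / (n^1 * 32^n)
Step 2: By the root test, |a_n|^(1/n) = 10^(1/n) * 3 / (n^(1/n) * 32) -> 3/32 as n -> infinity (since 10^(1/n) -> 1 and n^(1/n) -> 1)
Step 3: R = 1/lim|a_n|^(1/n) = 32/3

32/3


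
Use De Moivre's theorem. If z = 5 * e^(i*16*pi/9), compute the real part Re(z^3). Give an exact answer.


Step 1: By De Moivre's theorem, z^3 = 5^3 * e^(i*3*16*pi/9) = 125 * (cos(16*pi/3) + i*sin(16*pi/3))
Step 2: |z|^3 = 5^3 = 125
Step 3: Reduce the angle mod 2*pi: 16*pi/3 - 4*pi = 4*pi/3
Step 4: cos(4*pi/3) = -1/2
Step 5: Re(z^3) = 125 * (-1/2) = -125/2

-125/2


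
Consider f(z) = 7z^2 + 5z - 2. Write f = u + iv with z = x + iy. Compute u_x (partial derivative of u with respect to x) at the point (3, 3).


Step 1: f(z) = 7(x+iy)^2 + 5(x+iy) - 2
Step 2: u = 7(x^2 - y^2) + 5x - 2
Step 3: u_x = 14x + 5
Step 4: At (3, 3): u_x = 42 + 5 = 47

47


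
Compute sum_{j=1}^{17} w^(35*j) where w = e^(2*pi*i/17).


Step 1: The sum sum_{j=1}^{n} w^(k*j) equals n if n | k, else 0.
Step 2: Here n = 17, k = 35
Step 3: Does n divide k? 17 | 35 -> False
Step 4: Sum = 0

0


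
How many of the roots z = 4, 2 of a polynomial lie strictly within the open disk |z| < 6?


Step 1: Check each root:
  z = 4: |4| = 4 < 6
  z = 2: |2| = 2 < 6
Step 2: Count = 2

2


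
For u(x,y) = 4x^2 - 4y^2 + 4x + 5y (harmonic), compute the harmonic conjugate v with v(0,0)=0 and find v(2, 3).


Step 1: v_x = -u_y = 8y - 5
Step 2: v_y = u_x = 8x + 4
Step 3: v = 8xy - 5x + 4y + C
Step 4: v(0,0) = 0 => C = 0
Step 5: v(2, 3) = 50

50


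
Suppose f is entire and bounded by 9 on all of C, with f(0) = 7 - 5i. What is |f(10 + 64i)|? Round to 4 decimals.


Step 1: By Liouville's theorem, a bounded entire function is constant.
Step 2: f(z) = f(0) = 7 - 5i for all z.
Step 3: |f(w)| = |7 - 5i| = sqrt(49 + 25)
Step 4: = 8.6023

8.6023


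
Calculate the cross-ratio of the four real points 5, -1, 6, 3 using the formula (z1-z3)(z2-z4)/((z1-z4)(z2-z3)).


Step 1: (z1-z3)(z2-z4) = (-1) * (-4) = 4
Step 2: (z1-z4)(z2-z3) = 2 * (-7) = -14
Step 3: Cross-ratio = -4/14 = -2/7

-2/7


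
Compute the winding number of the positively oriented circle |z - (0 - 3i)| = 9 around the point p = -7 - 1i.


Step 1: Center c = (0, -3), radius = 9
Step 2: |p - c|^2 = (-7)^2 + 2^2 = 53
Step 3: r^2 = 81
Step 4: |p-c| < r so winding number = 1

1


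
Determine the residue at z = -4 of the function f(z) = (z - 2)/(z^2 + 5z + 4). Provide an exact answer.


Step 1: Q(z) = z^2 + 5z + 4 = (z + 4)(z + 1)
Step 2: Q'(z) = 2z + 5
Step 3: Q'(-4) = -3, P(-4) = -6
Step 4: Res = P(-4)/Q'(-4) = -6/(-3) = 2

2


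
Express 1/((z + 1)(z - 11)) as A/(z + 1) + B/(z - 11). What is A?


Step 1: Multiply both sides by (z + 1) and set z = -1
Step 2: A = 1 / (-1 - 11)
Step 3: A = 1 / (-12)
Step 4: A = -1/12

-1/12


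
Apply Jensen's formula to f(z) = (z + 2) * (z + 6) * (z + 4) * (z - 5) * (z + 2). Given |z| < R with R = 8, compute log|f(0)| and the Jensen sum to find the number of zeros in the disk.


Jensen's formula: (1/2pi)*integral log|f(Re^it)|dt = log|f(0)| + sum_{|a_k|<R} log(R/|a_k|)
Step 1: f(0) = 2 * 6 * 4 * (-5) * 2 = -480
Step 2: log|f(0)| = log|-2| + log|-6| + log|-4| + log|5| + log|-2| = 6.1738
Step 3: Zeros inside |z| < 8: -2, -6, -4, 5, -2
Step 4: Jensen sum = log(8/2) + log(8/6) + log(8/4) + log(8/5) + log(8/2) = 4.2234
Step 5: n(R) = number of terms in the Jensen sum = count of zeros inside |z| < 8 = 5

5


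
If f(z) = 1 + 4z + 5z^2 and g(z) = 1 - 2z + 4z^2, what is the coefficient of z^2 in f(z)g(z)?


Step 1: z^2 term in f*g comes from: (1)*(4z^2) + (4z)*(-2z) + (5z^2)*(1)
Step 2: = 4 - 8 + 5
Step 3: = 1

1


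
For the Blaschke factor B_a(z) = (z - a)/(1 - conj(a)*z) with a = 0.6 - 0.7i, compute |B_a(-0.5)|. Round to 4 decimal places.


Step 1: Numerator z0 - a = -0.5 - (0.6 - 0.7i) = -1.1 + 0.7i
Step 2: Denominator 1 - conj(a)*z0 = 1 - (0.6 + 0.7i)*(-0.5) = 1.3 + 0.35i
Step 3: |z0 - a|^2 = (-1.1)^2 + 0.7^2 = 1.7; |1 - conj(a)*z0|^2 = 1.3^2 + 0.35^2 = 1.8125
Step 4: |B_a(-0.5)| = sqrt(1.7 / 1.8125) = sqrt(0.937931)
Step 5: = 0.9685

0.9685


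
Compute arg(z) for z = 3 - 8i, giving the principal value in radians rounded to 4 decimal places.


Step 1: z = 3 - 8i
Step 2: arg(z) = atan2(-8, 3)
Step 3: arg(z) = -1.212

-1.212


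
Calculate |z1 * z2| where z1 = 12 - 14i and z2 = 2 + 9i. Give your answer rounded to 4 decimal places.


Step 1: |z1| = sqrt(12^2 + (-14)^2) = sqrt(340)
Step 2: |z2| = sqrt(2^2 + 9^2) = sqrt(85)
Step 3: |z1*z2| = |z1|*|z2| = sqrt(340) * sqrt(85) = sqrt(340 * 85) = sqrt(28900)
Step 4: = 170.0

170.0


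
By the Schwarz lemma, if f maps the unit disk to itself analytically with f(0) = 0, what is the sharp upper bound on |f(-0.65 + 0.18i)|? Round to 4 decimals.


Step 1: Schwarz lemma: if f: D -> D is analytic with f(0) = 0, then |f(z)| <= |z| for all z in D, and this is sharp (f(z) = z).
Step 2: |z0|^2 = (-0.65)^2 + 0.18^2 = 0.4549
Step 3: |z0| = sqrt(0.4549) = 0.674463
Step 4: Best bound = |z0| = 0.6745

0.6745


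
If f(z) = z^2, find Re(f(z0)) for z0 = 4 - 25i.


Step 1: z0 = 4 - 25i
Step 2: z0^2 = 4^2 - (-25)^2 - 200i
Step 3: real part = 16 - 625 = -609

-609


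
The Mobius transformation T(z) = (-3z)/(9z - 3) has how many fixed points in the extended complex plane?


Step 1: Fixed points satisfy T(z) = z
Step 2: 9z^2 = 0
Step 3: Discriminant = 0^2 - 4*9*0 = 0
Step 4: Number of fixed points = 1

1


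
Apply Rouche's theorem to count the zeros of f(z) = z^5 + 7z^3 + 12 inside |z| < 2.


Step 1: On |z| = 2 the three terms have sizes |z^5| = 2^5 = 32, |7z^3| = 7*2^3 = 56, |12| = 12
Step 2: The dominant term is g(z) = 7z^3; let h(z) = z^5 + 12 so f = g + h
Step 3: On |z| = 2: |g| = 56 and |h| <= 32 + 12 = 44
Step 4: Since 56 > 44, |h| < |g| on |z| = 2, so by Rouche f has the same number of zeros as g inside |z| < 2
Step 5: g(z) = 7z^3 has 3 zeros (at the origin, multiplicity 3) inside |z| < 2. Answer = 3

3


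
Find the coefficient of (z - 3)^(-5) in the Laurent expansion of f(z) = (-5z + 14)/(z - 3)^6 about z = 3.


Step 1: Write the numerator in powers of (z - 3): -5z + 14 = -5(z - 3) + (-5*3 + 14) = -5(z - 3) - 1
Step 2: Divide by (z - 3)^6: f(z) = -(z - 3)^(-6) - 5(z - 3)^(-5)
Step 3: This finite sum is the Laurent series of f about z = 3.
Step 4: Coefficient of (z - 3)^(-5) = coefficient of (z - 3) in the re-centred numerator = -5

-5


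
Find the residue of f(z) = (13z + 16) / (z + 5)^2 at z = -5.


Step 1: Pole of order 2 at z = -5
Step 2: Res = lim d/dz [(z + 5)^2 * f(z)] as z -> -5
Step 3: (z + 5)^2 * f(z) = 13z + 16
Step 4: d/dz[13z + 16] = 13

13


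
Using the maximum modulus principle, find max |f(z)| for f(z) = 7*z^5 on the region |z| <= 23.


Step 1: On |z| = 23, |f(z)| = 7 * |z|^5 = 7 * 23^5
Step 2: By maximum modulus principle, maximum is on boundary.
Step 3: Maximum = 7 * 6436343 = 45054401

45054401


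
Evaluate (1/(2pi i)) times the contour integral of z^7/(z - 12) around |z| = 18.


Step 1: f(z) = z^7, a = 12 is inside |z| = 18
Step 2: By Cauchy integral formula: (1/(2pi*i)) * integral = f(a)
Step 3: f(12) = 12^7 = 35831808

35831808


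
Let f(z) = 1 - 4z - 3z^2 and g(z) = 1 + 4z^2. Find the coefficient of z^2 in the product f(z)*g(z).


Step 1: z^2 term in f*g comes from: (1)*(4z^2) + (-4z)*(0) + (-3z^2)*(1)
Step 2: = 4 + 0 - 3
Step 3: = 1

1


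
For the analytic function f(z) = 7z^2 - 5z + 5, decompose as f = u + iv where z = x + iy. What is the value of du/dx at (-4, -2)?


Step 1: f(z) = 7(x+iy)^2 - 5(x+iy) + 5
Step 2: u = 7(x^2 - y^2) - 5x + 5
Step 3: u_x = 14x - 5
Step 4: At (-4, -2): u_x = -56 - 5 = -61

-61


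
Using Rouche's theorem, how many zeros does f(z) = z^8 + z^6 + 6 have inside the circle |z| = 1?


Step 1: On |z| = 1 the three terms have sizes |z^8| = 1^8 = 1, |z^6| = 1^6 = 1, |6| = 6
Step 2: The dominant term is g(z) = 6; let h(z) = z^8 + z^6 so f = g + h
Step 3: On |z| = 1: |g| = 6 and |h| <= 1 + 1 = 2
Step 4: Since 6 > 2, |h| < |g| on |z| = 1, so by Rouche f has the same number of zeros as g inside |z| < 1
Step 5: g(z) = 6 is a nonzero constant with no zeros inside |z| < 1. Answer = 0

0


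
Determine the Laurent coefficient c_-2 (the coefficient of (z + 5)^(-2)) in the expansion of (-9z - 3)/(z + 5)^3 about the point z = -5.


Step 1: Write the numerator in powers of (z + 5): -9z - 3 = -9(z + 5) + (-9*(-5) - 3) = -9(z + 5) + 42
Step 2: Divide by (z + 5)^3: f(z) = 42(z + 5)^(-3) - 9(z + 5)^(-2)
Step 3: This finite sum is the Laurent series of f about z = -5.
Step 4: Coefficient of (z + 5)^(-2) = coefficient of (z + 5) in the re-centred numerator = -9

-9


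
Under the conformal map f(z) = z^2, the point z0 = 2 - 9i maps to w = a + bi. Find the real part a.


Step 1: z0 = 2 - 9i
Step 2: z0^2 = 2^2 - (-9)^2 - 36i
Step 3: real part = 4 - 81 = -77

-77


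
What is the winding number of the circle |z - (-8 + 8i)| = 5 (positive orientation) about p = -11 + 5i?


Step 1: Center c = (-8, 8), radius = 5
Step 2: |p - c|^2 = (-3)^2 + (-3)^2 = 18
Step 3: r^2 = 25
Step 4: |p-c| < r so winding number = 1

1


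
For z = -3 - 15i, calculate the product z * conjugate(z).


Step 1: conj(z) = -3 + 15i
Step 2: z * conj(z) = (-3)^2 + (-15)^2
Step 3: = 9 + 225 = 234

234


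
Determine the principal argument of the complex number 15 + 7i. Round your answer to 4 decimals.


Step 1: z = 15 + 7i
Step 2: arg(z) = atan2(7, 15)
Step 3: arg(z) = 0.4366

0.4366


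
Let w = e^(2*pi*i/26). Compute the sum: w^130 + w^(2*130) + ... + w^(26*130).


Step 1: The sum sum_{j=1}^{n} w^(k*j) equals n if n | k, else 0.
Step 2: Here n = 26, k = 130
Step 3: Does n divide k? 26 | 130 -> True
Step 4: Sum = 26

26


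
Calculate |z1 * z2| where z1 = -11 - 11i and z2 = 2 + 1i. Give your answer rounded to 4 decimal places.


Step 1: |z1| = sqrt((-11)^2 + (-11)^2) = sqrt(242)
Step 2: |z2| = sqrt(2^2 + 1^2) = sqrt(5)
Step 3: |z1*z2| = |z1|*|z2| = sqrt(242) * sqrt(5) = sqrt(242 * 5) = sqrt(1210)
Step 4: = 34.7851

34.7851


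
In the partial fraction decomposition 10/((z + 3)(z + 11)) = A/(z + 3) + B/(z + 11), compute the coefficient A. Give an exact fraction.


Step 1: Multiply both sides by (z + 3) and set z = -3
Step 2: A = 10 / (-3 + 11)
Step 3: A = 10 / 8
Step 4: A = 5/4

5/4


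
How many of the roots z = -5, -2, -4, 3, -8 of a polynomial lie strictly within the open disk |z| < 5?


Step 1: Check each root:
  z = -5: |-5| = 5 >= 5
  z = -2: |-2| = 2 < 5
  z = -4: |-4| = 4 < 5
  z = 3: |3| = 3 < 5
  z = -8: |-8| = 8 >= 5
Step 2: Count = 3

3


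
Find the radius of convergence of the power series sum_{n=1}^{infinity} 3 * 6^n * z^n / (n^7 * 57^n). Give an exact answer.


Step 1: General term a_n = 3 * 6^n / (n^7 * 57^n)
Step 2: By the root test, |a_n|^(1/n) = 3^(1/n) * 6 / (n^(7/n) * 57) -> 6/57 as n -> infinity (since 3^(1/n) -> 1 and n^(7/n) -> 1)
Step 3: R = 1/lim|a_n|^(1/n) = 57/6 = 19/2

19/2


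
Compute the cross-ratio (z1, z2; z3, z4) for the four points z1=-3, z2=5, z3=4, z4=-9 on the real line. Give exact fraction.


Step 1: (z1-z3)(z2-z4) = (-7) * 14 = -98
Step 2: (z1-z4)(z2-z3) = 6 * 1 = 6
Step 3: Cross-ratio = -98/6 = -49/3

-49/3


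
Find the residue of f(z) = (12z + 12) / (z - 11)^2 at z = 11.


Step 1: Pole of order 2 at z = 11
Step 2: Res = lim d/dz [(z - 11)^2 * f(z)] as z -> 11
Step 3: (z - 11)^2 * f(z) = 12z + 12
Step 4: d/dz[12z + 12] = 12

12


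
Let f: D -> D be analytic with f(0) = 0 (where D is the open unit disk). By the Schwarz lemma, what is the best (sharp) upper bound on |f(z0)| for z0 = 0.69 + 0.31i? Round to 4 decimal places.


Step 1: Schwarz lemma: if f: D -> D is analytic with f(0) = 0, then |f(z)| <= |z| for all z in D, and this is sharp (f(z) = z).
Step 2: |z0|^2 = 0.69^2 + 0.31^2 = 0.5722
Step 3: |z0| = sqrt(0.5722) = 0.756439
Step 4: Best bound = |z0| = 0.7564

0.7564


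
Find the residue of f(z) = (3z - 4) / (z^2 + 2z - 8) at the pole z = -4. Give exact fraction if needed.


Step 1: Q(z) = z^2 + 2z - 8 = (z + 4)(z - 2)
Step 2: Q'(z) = 2z + 2
Step 3: Q'(-4) = -6, P(-4) = -16
Step 4: Res = P(-4)/Q'(-4) = -16/(-6) = 8/3

8/3


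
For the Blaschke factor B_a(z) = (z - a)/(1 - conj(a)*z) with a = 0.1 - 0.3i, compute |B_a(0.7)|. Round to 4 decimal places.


Step 1: Numerator z0 - a = 0.7 - (0.1 - 0.3i) = 0.6 + 0.3i
Step 2: Denominator 1 - conj(a)*z0 = 1 - (0.1 + 0.3i)*0.7 = 0.93 - 0.21i
Step 3: |z0 - a|^2 = 0.6^2 + 0.3^2 = 0.45; |1 - conj(a)*z0|^2 = 0.93^2 + (-0.21)^2 = 0.909
Step 4: |B_a(0.7)| = sqrt(0.45 / 0.909) = sqrt(0.49505)
Step 5: = 0.7036

0.7036


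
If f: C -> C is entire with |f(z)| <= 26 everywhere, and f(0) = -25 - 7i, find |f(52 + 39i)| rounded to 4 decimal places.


Step 1: By Liouville's theorem, a bounded entire function is constant.
Step 2: f(z) = f(0) = -25 - 7i for all z.
Step 3: |f(w)| = |-25 - 7i| = sqrt(625 + 49)
Step 4: = 25.9615

25.9615
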